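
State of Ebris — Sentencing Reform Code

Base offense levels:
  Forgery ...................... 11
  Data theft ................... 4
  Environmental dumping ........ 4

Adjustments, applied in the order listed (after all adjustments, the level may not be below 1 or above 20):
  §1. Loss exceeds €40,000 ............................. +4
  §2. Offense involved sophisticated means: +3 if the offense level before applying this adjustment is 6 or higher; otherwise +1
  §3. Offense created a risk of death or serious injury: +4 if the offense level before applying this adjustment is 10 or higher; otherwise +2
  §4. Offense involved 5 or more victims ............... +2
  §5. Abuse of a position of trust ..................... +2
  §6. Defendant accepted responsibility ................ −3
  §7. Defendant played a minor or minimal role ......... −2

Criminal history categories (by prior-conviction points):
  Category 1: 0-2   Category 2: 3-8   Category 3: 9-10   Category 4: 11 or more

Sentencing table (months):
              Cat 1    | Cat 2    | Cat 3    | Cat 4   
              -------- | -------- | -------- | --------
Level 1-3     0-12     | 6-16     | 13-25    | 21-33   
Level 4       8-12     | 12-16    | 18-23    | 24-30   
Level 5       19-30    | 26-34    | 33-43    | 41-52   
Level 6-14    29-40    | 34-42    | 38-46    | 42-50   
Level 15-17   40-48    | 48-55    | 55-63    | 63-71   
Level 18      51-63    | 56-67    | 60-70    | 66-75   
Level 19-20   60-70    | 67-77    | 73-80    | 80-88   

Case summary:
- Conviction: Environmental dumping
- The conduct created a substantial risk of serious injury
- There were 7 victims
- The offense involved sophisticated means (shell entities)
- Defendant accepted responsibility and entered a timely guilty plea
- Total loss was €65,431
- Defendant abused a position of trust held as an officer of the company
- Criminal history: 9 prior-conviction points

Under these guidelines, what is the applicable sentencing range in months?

Base offense level for environmental dumping: 4.
§1 applies: 4 + 4 = 8.
§2 applies (level before this adjustment is 8 ≥ 6, so +3): 8 + 3 = 11.
§3 applies (level before this adjustment is 11 ≥ 10, so +4): 11 + 4 = 15.
§4 applies: 15 + 2 = 17.
§5 applies: 17 + 2 = 19.
§6 applies: 19 − 3 = 16.
Final offense level: 16.
Criminal history: 9 prior points → Category 3 (9-10).
Level 16 falls in the 15-17 band.
Grid: Level 15-17 × Category 3 = 55-63 months.

55-63 months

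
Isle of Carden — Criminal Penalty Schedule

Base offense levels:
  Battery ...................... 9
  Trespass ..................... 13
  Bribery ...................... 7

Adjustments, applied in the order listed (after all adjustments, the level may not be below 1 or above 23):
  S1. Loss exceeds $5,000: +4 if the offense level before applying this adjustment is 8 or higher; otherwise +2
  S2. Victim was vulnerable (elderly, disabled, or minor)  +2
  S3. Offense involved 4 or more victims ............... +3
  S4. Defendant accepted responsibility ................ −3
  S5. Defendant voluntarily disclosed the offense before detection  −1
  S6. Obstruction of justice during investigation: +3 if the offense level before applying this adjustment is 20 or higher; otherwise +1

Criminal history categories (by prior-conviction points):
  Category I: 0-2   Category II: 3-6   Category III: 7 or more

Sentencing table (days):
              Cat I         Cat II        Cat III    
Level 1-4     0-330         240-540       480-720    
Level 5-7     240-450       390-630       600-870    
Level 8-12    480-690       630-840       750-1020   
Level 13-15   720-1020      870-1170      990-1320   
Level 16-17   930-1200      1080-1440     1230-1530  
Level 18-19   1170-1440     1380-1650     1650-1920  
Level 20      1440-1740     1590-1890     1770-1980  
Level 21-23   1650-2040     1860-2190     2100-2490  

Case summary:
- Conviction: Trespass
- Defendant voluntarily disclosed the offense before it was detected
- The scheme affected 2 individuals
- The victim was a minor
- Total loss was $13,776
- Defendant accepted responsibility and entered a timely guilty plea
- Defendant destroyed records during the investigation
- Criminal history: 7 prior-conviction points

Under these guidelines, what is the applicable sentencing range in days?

1230-1530 days

Base offense level for trespass: 13.
S1 applies (level before this adjustment is 13 ≥ 8, so +4): 13 + 4 = 17.
S2 applies: 17 + 2 = 19.
S3 does not apply.
S4 applies: 19 − 3 = 16.
S5 applies: 16 − 1 = 15.
S6 applies (level before this adjustment is 15 < 20, so +1): 15 + 1 = 16.
Final offense level: 16.
Criminal history: 7 prior points → Category III (7+).
Level 16 falls in the 16-17 band.
Grid: Level 16-17 × Category III = 1230-1530 days.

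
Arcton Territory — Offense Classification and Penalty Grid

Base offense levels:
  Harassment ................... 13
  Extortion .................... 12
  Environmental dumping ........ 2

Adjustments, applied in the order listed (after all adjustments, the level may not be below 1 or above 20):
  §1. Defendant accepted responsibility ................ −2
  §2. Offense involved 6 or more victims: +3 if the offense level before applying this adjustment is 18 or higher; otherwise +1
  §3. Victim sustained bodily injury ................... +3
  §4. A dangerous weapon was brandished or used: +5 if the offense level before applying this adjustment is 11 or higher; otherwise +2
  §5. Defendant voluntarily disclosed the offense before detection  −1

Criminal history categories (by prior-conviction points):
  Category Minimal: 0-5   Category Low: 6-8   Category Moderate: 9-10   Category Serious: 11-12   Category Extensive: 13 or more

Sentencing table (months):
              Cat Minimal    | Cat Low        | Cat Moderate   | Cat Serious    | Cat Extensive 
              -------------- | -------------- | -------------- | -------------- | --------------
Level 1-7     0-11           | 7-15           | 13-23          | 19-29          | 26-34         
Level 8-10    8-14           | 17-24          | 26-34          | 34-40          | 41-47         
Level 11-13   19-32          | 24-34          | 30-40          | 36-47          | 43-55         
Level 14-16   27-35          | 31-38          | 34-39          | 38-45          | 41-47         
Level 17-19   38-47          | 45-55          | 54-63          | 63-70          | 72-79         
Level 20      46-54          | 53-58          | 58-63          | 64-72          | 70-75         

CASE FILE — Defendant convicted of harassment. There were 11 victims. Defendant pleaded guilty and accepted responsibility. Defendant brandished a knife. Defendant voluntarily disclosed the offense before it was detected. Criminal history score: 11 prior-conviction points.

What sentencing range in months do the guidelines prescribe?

Base offense level for harassment: 13.
§1 applies: 13 − 2 = 11.
§2 applies (level before this adjustment is 11 < 18, so +1): 11 + 1 = 12.
§3 does not apply.
§4 applies (level before this adjustment is 12 ≥ 11, so +5): 12 + 5 = 17.
§5 applies: 17 − 1 = 16.
Final offense level: 16.
Criminal history: 11 prior points → Category Serious (11-12).
Level 16 falls in the 14-16 band.
Grid: Level 14-16 × Category Serious = 38-45 months.

38-45 months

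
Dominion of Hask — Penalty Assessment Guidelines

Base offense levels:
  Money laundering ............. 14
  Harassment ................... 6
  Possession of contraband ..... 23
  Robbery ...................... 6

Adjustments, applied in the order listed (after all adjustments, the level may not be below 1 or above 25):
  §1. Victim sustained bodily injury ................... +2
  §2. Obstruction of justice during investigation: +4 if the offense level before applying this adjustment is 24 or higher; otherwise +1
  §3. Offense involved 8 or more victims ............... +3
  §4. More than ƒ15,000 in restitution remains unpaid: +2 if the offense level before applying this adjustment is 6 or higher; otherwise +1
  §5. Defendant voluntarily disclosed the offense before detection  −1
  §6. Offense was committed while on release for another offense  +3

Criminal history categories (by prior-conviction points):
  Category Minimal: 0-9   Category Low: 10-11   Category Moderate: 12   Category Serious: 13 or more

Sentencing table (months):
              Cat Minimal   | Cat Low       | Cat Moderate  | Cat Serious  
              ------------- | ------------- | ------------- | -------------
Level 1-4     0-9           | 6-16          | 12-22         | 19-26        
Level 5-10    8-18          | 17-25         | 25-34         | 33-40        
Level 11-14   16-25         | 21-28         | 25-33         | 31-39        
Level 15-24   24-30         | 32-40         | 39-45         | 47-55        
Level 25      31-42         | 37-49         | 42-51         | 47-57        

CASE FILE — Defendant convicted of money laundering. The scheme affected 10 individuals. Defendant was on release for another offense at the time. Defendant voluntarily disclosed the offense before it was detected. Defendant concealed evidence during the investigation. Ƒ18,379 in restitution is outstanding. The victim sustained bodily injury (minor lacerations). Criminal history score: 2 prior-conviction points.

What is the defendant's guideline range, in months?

24-30 months

Base offense level for money laundering: 14.
§1 applies: 14 + 2 = 16.
§2 applies (level before this adjustment is 16 < 24, so +1): 16 + 1 = 17.
§3 applies: 17 + 3 = 20.
§4 applies (level before this adjustment is 20 ≥ 6, so +2): 20 + 2 = 22.
§5 applies: 22 − 1 = 21.
§6 applies: 21 + 3 = 24.
Final offense level: 24.
Criminal history: 2 prior points → Category Minimal (0-9).
Level 24 falls in the 15-24 band.
Grid: Level 15-24 × Category Minimal = 24-30 months.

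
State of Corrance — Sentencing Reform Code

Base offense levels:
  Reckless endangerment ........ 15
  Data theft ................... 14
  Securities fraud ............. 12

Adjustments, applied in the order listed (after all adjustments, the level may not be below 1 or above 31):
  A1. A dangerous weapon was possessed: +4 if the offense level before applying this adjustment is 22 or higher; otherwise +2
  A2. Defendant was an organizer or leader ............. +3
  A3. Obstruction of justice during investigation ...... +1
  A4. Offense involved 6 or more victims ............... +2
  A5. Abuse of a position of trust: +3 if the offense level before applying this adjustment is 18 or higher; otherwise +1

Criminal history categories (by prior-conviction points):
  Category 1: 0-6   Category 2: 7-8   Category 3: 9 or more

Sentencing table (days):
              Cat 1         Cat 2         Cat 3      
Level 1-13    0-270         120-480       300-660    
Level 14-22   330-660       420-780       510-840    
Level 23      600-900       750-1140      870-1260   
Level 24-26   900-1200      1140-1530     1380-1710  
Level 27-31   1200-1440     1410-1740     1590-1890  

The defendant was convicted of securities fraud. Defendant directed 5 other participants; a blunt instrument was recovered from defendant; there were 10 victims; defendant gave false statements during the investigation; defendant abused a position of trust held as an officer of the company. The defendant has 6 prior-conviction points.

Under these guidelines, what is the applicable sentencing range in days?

Base offense level for securities fraud: 12.
A1 applies (level before this adjustment is 12 < 22, so +2): 12 + 2 = 14.
A2 applies: 14 + 3 = 17.
A3 applies: 17 + 1 = 18.
A4 applies: 18 + 2 = 20.
A5 applies (level before this adjustment is 20 ≥ 18, so +3): 20 + 3 = 23.
Final offense level: 23.
Criminal history: 6 prior points → Category 1 (0-6).
Level 23 falls in the 23 band.
Grid: Level 23 × Category 1 = 600-900 days.

600-900 days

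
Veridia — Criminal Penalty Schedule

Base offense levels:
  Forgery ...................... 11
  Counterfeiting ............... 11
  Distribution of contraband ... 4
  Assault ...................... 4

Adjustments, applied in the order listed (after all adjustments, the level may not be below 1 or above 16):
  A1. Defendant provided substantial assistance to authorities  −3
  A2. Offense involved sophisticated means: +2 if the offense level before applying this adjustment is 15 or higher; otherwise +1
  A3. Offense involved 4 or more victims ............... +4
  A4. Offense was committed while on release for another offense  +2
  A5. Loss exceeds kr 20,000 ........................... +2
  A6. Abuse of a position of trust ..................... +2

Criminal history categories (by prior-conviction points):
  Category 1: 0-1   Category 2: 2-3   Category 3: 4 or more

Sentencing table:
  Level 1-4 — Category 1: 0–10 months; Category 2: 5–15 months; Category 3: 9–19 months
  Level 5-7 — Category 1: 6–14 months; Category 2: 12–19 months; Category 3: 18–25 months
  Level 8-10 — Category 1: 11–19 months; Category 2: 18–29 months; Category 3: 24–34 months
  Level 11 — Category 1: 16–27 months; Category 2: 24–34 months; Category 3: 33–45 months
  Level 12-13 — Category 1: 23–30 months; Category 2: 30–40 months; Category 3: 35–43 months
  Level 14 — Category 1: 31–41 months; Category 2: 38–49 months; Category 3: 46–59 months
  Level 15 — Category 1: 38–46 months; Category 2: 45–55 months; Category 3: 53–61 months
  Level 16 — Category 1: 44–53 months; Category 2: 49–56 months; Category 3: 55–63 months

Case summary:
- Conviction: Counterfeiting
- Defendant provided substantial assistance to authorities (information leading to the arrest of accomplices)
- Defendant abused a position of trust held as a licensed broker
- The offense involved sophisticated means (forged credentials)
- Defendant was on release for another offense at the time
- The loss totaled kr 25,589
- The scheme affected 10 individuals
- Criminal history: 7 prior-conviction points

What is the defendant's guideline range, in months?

55-63 months

Base offense level for counterfeiting: 11.
A1 applies: 11 − 3 = 8.
A2 applies (level before this adjustment is 8 < 15, so +1): 8 + 1 = 9.
A3 applies: 9 + 4 = 13.
A4 applies: 13 + 2 = 15.
A5 applies: 15 + 2 = 17.
A6 applies: 17 + 2 = 19.
Level 19 exceeds the maximum of 16; capped at 16.
Final offense level: 16.
Criminal history: 7 prior points → Category 3 (4+).
Level 16 falls in the 16 band.
Grid: Level 16 × Category 3 = 55-63 months.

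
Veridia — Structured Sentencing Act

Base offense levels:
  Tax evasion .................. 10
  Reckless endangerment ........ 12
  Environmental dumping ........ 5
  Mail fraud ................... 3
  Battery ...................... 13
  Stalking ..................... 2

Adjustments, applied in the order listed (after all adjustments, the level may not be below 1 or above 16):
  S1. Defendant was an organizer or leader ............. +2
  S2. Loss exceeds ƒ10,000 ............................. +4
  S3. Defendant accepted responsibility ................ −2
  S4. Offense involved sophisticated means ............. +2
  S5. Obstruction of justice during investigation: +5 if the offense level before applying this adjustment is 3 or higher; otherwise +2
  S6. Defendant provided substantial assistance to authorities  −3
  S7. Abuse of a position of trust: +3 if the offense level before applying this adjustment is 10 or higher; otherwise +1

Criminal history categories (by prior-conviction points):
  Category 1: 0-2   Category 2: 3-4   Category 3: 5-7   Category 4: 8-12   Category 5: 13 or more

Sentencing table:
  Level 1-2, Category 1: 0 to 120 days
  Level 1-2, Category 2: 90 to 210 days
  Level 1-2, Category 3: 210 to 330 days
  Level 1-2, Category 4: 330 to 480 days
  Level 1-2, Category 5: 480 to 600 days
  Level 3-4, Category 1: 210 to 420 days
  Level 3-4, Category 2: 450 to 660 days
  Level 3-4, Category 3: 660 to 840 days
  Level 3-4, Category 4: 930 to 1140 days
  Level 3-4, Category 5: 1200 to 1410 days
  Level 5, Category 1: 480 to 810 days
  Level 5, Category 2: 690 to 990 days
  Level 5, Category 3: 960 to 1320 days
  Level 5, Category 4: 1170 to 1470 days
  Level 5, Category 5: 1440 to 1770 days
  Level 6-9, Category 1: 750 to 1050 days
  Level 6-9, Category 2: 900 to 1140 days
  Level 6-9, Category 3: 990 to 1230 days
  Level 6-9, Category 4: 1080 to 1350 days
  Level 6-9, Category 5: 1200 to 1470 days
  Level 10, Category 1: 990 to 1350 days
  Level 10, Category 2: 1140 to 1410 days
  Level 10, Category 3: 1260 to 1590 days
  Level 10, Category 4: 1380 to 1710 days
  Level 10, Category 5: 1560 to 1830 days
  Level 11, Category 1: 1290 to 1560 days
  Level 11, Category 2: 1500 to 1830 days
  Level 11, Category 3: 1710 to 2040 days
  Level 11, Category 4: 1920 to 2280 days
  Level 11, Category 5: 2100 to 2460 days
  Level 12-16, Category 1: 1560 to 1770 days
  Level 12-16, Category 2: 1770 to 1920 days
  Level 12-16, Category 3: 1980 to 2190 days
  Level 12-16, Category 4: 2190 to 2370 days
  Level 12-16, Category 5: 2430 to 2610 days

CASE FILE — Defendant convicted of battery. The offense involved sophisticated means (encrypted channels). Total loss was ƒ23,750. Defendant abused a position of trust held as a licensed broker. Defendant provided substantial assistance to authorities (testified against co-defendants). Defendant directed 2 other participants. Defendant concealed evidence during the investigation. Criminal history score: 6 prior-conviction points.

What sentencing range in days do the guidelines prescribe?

1980-2190 days

Base offense level for battery: 13.
S1 applies: 13 + 2 = 15.
S2 applies: 15 + 4 = 19.
S3 does not apply.
S4 applies: 19 + 2 = 21.
S5 applies (level before this adjustment is 21 ≥ 3, so +5): 21 + 5 = 26.
S6 applies: 26 − 3 = 23.
S7 applies (level before this adjustment is 23 ≥ 10, so +3): 23 + 3 = 26.
Level 26 exceeds the maximum of 16; capped at 16.
Final offense level: 16.
Criminal history: 6 prior points → Category 3 (5-7).
Level 16 falls in the 12-16 band.
Grid: Level 12-16 × Category 3 = 1980-2190 days.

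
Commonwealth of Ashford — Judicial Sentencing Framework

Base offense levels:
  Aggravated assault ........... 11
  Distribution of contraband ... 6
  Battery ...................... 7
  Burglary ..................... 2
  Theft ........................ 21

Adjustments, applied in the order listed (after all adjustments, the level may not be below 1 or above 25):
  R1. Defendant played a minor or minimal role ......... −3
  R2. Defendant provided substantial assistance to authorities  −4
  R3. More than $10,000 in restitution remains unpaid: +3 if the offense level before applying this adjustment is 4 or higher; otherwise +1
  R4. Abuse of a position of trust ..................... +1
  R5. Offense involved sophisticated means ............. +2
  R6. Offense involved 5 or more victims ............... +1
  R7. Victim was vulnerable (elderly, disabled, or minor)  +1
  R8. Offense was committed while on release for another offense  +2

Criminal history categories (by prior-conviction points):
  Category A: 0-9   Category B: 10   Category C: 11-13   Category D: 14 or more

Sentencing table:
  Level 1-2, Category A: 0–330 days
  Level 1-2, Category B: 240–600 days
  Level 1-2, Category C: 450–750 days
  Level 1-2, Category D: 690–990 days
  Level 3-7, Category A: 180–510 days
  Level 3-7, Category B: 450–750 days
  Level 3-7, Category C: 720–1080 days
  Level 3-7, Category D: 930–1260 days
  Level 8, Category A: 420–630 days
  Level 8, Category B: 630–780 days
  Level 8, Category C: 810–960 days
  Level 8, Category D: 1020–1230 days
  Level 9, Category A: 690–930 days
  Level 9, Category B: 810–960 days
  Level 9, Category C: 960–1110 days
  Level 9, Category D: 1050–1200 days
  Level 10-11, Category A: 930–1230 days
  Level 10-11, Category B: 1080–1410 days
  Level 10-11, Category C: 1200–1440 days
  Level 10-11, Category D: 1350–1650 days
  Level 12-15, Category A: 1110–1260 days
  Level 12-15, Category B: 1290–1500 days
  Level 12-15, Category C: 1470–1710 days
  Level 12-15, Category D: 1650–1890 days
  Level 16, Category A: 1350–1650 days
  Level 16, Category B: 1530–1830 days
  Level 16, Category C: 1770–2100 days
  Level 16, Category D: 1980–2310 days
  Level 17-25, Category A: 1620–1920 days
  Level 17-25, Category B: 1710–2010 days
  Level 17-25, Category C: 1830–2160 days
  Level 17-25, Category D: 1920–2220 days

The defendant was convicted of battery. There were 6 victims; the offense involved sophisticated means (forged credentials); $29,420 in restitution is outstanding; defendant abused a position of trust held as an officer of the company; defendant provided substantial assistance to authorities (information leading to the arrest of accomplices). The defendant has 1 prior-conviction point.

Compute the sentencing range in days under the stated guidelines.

Base offense level for battery: 7.
R2 applies: 7 − 4 = 3.
R3 applies (level before this adjustment is 3 < 4, so +1): 3 + 1 = 4.
R4 applies: 4 + 1 = 5.
R5 applies: 5 + 2 = 7.
R6 applies: 7 + 1 = 8.
Final offense level: 8.
Criminal history: 1 prior point → Category A (0-9).
Level 8 falls in the 8 band.
Grid: Level 8 × Category A = 420-630 days.

420-630 days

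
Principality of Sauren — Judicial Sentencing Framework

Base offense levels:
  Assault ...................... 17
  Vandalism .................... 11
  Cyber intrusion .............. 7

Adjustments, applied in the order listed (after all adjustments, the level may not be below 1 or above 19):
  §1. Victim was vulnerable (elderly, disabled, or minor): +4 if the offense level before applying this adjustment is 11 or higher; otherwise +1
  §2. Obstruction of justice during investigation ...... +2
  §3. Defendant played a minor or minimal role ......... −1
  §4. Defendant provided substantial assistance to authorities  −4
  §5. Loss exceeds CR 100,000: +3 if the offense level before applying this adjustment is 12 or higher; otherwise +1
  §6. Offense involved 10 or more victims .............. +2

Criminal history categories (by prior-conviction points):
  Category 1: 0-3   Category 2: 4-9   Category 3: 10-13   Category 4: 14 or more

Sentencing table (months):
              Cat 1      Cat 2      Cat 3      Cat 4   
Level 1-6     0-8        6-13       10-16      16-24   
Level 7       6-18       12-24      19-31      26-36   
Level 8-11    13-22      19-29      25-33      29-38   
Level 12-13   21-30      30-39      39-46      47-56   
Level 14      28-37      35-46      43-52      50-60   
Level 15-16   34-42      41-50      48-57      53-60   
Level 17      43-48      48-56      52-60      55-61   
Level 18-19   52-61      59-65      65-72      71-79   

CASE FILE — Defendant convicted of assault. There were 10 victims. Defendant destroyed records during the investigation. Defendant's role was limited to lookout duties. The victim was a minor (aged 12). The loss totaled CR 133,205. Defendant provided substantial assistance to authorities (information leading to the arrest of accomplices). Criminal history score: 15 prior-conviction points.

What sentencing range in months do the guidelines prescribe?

71-79 months

Base offense level for assault: 17.
§1 applies (level before this adjustment is 17 ≥ 11, so +4): 17 + 4 = 21.
§2 applies: 21 + 2 = 23.
§3 applies: 23 − 1 = 22.
§4 applies: 22 − 4 = 18.
§5 applies (level before this adjustment is 18 ≥ 12, so +3): 18 + 3 = 21.
§6 applies: 21 + 2 = 23.
Level 23 exceeds the maximum of 19; capped at 19.
Final offense level: 19.
Criminal history: 15 prior points → Category 4 (14+).
Level 19 falls in the 18-19 band.
Grid: Level 18-19 × Category 4 = 71-79 months.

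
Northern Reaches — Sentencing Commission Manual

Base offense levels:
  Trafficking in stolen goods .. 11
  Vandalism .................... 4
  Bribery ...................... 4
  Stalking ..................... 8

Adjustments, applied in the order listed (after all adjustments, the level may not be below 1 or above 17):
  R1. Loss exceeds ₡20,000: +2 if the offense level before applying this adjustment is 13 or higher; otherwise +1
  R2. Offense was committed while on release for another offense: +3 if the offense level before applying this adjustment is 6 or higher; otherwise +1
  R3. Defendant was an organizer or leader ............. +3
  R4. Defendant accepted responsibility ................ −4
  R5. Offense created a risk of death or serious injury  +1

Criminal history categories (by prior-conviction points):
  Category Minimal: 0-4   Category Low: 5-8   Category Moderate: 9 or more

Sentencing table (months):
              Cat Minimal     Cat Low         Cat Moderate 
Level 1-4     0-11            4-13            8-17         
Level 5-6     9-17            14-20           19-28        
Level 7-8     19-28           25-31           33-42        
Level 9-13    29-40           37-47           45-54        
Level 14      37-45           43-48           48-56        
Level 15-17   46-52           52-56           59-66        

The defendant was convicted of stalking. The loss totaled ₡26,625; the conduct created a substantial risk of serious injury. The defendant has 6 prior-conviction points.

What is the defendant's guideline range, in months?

Base offense level for stalking: 8.
R1 applies (level before this adjustment is 8 < 13, so +1): 8 + 1 = 9.
R4 does not apply.
R5 applies: 9 + 1 = 10.
Final offense level: 10.
Criminal history: 6 prior points → Category Low (5-8).
Level 10 falls in the 9-13 band.
Grid: Level 9-13 × Category Low = 37-47 months.

37-47 months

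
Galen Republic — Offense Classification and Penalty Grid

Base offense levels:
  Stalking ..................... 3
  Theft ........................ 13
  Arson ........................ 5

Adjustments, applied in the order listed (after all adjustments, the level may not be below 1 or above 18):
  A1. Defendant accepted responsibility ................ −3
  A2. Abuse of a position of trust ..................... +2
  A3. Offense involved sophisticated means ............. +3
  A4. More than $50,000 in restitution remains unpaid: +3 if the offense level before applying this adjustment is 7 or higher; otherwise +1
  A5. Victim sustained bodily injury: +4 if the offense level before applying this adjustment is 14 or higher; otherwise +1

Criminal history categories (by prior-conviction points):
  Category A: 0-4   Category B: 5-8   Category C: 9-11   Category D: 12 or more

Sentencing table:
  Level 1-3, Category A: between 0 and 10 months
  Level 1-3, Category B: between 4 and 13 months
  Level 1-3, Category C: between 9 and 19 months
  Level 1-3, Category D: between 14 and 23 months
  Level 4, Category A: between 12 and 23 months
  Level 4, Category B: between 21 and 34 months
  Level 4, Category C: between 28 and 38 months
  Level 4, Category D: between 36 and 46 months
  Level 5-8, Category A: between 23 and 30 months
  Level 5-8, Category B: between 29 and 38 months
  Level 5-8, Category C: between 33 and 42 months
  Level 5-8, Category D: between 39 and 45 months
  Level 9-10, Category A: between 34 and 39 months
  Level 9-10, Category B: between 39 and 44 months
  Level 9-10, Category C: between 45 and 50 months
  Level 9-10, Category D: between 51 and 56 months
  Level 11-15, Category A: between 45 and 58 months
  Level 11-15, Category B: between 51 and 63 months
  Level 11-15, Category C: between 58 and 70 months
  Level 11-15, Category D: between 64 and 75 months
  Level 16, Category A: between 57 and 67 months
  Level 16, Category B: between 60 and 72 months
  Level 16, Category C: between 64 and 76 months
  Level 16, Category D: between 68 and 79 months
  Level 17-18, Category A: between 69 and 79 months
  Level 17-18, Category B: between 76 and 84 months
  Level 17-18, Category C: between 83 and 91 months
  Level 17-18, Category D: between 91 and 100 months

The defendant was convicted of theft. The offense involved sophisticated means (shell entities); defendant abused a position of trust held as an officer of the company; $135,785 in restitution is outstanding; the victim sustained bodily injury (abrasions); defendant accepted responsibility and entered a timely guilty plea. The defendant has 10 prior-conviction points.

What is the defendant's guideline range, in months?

83-91 months

Base offense level for theft: 13.
A1 applies: 13 − 3 = 10.
A2 applies: 10 + 2 = 12.
A3 applies: 12 + 3 = 15.
A4 applies (level before this adjustment is 15 ≥ 7, so +3): 15 + 3 = 18.
A5 applies (level before this adjustment is 18 ≥ 14, so +4): 18 + 4 = 22.
Level 22 exceeds the maximum of 18; capped at 18.
Final offense level: 18.
Criminal history: 10 prior points → Category C (9-11).
Level 18 falls in the 17-18 band.
Grid: Level 17-18 × Category C = 83-91 months.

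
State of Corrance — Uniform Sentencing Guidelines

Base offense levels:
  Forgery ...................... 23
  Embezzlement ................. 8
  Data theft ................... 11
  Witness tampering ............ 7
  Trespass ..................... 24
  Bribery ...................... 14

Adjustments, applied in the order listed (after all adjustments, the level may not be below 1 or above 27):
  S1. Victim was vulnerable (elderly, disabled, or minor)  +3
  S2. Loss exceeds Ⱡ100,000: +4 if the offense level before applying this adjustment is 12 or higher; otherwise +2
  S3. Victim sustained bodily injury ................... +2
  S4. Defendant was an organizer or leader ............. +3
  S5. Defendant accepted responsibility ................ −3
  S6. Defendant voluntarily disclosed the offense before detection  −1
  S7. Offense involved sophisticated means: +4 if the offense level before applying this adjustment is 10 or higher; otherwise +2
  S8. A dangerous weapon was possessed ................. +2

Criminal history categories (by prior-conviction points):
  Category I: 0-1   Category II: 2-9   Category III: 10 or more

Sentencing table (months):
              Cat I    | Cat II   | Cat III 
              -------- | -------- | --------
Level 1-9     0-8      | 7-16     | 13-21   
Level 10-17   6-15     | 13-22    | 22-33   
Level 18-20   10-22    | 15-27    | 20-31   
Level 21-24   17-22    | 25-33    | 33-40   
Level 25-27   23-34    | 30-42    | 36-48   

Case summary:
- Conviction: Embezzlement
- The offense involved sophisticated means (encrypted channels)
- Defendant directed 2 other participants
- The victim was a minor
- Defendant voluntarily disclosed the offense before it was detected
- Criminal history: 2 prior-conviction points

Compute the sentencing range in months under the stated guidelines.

Base offense level for embezzlement: 8.
S1 applies: 8 + 3 = 11.
S3 does not apply.
S4 applies: 11 + 3 = 14.
S6 applies: 14 − 1 = 13.
S7 applies (level before this adjustment is 13 ≥ 10, so +4): 13 + 4 = 17.
S8 does not apply.
Final offense level: 17.
Criminal history: 2 prior points → Category II (2-9).
Level 17 falls in the 10-17 band.
Grid: Level 10-17 × Category II = 13-22 months.

13-22 months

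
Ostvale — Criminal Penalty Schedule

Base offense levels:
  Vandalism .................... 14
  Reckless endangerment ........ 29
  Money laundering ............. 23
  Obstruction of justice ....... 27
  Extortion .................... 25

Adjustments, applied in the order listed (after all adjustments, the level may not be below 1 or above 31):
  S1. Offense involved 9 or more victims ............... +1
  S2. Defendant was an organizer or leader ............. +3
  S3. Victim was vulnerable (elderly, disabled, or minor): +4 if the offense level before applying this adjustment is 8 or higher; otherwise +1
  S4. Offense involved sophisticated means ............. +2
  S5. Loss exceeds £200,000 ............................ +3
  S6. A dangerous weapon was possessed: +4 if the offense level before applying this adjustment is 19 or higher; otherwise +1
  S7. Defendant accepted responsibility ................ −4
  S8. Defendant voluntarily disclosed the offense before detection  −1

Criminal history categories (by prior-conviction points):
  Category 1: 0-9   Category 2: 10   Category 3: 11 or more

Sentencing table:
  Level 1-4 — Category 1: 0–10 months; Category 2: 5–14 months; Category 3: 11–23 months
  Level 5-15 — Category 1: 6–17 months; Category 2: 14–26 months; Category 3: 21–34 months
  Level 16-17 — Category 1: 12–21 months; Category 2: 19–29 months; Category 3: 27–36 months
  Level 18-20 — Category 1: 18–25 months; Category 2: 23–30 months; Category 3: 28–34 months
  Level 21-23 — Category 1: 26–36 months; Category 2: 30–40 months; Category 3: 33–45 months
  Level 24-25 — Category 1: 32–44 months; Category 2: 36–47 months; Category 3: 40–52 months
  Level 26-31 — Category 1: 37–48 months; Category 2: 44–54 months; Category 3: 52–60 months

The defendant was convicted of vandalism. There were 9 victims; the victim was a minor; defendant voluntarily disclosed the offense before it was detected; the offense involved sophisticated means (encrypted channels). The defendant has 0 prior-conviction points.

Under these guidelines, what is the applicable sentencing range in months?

Base offense level for vandalism: 14.
S1 applies: 14 + 1 = 15.
S3 applies (level before this adjustment is 15 ≥ 8, so +4): 15 + 4 = 19.
S4 applies: 19 + 2 = 21.
S8 applies: 21 − 1 = 20.
Final offense level: 20.
Criminal history: 0 prior points → Category 1 (0-9).
Level 20 falls in the 18-20 band.
Grid: Level 18-20 × Category 1 = 18-25 months.

18-25 months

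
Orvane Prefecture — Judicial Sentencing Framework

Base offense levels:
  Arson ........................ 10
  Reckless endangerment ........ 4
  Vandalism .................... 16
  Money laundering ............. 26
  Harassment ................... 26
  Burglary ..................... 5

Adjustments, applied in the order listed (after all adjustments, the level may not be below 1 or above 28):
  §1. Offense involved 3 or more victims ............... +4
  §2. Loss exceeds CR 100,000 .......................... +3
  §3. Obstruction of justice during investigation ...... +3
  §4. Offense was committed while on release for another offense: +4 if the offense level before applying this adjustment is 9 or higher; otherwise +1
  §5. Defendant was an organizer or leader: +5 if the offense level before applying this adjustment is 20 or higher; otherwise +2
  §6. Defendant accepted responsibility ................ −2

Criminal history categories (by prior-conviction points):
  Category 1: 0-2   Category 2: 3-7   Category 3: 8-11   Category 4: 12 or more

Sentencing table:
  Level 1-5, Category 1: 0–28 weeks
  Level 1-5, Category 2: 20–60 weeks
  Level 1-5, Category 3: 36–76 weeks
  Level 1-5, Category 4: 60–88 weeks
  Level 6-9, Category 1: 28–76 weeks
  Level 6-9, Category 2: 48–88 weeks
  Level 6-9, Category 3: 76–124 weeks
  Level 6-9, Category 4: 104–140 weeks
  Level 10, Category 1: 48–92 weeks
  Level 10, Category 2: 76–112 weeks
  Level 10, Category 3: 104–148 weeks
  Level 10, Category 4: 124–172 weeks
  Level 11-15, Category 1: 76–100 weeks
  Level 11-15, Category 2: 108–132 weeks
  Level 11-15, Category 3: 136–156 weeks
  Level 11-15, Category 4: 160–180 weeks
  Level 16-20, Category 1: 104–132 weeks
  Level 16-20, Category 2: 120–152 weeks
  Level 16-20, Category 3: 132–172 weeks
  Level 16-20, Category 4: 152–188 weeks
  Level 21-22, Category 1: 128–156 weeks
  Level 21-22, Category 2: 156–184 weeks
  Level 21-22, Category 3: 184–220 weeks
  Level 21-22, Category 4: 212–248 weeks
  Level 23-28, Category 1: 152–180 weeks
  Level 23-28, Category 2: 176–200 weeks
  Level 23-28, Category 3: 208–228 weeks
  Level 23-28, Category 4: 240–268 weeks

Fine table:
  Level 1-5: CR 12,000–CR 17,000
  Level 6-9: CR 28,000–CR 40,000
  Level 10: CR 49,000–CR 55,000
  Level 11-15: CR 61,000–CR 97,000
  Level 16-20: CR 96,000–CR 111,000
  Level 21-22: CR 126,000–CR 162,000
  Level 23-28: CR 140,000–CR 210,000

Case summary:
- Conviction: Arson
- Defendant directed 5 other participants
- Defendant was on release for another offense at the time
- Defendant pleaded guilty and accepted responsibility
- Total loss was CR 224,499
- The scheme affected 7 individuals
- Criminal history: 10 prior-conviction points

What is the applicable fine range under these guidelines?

Base offense level for arson: 10.
§1 applies: 10 + 4 = 14.
§2 applies: 14 + 3 = 17.
§4 applies (level before this adjustment is 17 ≥ 9, so +4): 17 + 4 = 21.
§5 applies (level before this adjustment is 21 ≥ 20, so +5): 21 + 5 = 26.
§6 applies: 26 − 2 = 24.
Final offense level: 24.
Level 24 falls in the 23-28 band.
Fine table: Level 23-28 → CR 140,000–CR 210,000.

CR 140,000–CR 210,000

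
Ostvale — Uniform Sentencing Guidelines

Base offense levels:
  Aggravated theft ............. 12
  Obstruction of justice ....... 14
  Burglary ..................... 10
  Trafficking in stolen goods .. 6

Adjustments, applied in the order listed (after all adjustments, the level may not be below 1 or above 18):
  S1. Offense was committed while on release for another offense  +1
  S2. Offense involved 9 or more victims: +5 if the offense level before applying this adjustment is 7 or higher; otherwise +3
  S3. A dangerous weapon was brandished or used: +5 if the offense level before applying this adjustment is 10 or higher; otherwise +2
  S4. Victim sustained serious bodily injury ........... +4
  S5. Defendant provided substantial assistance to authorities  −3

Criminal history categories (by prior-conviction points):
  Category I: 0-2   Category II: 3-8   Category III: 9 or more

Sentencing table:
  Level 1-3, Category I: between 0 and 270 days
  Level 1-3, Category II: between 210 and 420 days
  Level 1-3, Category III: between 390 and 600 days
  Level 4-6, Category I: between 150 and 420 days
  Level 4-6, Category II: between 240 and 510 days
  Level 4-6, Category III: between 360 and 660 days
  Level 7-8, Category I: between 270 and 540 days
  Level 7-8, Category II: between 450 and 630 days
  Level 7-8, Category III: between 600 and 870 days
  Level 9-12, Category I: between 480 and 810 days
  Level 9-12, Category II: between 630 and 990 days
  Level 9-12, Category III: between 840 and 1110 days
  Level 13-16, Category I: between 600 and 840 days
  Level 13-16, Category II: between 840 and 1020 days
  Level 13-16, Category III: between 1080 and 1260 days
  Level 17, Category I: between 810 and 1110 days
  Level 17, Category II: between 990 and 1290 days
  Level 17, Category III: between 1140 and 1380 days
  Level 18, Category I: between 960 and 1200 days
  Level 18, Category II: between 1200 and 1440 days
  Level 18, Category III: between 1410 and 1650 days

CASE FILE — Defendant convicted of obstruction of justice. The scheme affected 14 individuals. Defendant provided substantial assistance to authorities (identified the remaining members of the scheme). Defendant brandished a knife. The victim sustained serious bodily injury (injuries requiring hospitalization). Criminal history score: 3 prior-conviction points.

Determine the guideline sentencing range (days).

Base offense level for obstruction of justice: 14.
S2 applies (level before this adjustment is 14 ≥ 7, so +5): 14 + 5 = 19.
S3 applies (level before this adjustment is 19 ≥ 10, so +5): 19 + 5 = 24.
S4 applies: 24 + 4 = 28.
S5 applies: 28 − 3 = 25.
Level 25 exceeds the maximum of 18; capped at 18.
Final offense level: 18.
Criminal history: 3 prior points → Category II (3-8).
Level 18 falls in the 18 band.
Grid: Level 18 × Category II = 1200-1440 days.

1200-1440 days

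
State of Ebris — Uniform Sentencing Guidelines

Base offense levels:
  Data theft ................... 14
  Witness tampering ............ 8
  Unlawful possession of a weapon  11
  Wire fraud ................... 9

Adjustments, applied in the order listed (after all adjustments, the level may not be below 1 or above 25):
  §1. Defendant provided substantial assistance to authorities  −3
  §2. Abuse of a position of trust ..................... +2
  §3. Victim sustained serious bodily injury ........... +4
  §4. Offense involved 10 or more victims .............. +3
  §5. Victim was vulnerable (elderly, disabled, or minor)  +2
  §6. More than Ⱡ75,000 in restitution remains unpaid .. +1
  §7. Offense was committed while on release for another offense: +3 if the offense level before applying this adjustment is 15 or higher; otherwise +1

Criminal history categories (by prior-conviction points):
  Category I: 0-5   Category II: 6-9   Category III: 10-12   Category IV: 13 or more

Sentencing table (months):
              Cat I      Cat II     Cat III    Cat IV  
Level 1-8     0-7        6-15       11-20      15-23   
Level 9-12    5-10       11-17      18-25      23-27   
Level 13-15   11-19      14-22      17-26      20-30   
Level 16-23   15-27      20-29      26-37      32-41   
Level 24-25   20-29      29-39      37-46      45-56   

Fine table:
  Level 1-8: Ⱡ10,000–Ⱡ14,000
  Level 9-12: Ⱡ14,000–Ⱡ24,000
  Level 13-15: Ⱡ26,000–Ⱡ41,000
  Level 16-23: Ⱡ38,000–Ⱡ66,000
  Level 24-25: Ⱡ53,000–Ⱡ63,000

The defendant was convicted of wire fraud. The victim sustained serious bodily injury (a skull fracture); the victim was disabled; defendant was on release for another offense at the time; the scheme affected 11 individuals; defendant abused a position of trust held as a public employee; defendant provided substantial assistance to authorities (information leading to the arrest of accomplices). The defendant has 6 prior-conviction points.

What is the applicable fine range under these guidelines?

Ⱡ38,000–Ⱡ66,000

Base offense level for wire fraud: 9.
§1 applies: 9 − 3 = 6.
§2 applies: 6 + 2 = 8.
§3 applies: 8 + 4 = 12.
§4 applies: 12 + 3 = 15.
§5 applies: 15 + 2 = 17.
§6 does not apply.
§7 applies (level before this adjustment is 17 ≥ 15, so +3): 17 + 3 = 20.
Final offense level: 20.
Level 20 falls in the 16-23 band.
Fine table: Level 16-23 → Ⱡ38,000–Ⱡ66,000.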